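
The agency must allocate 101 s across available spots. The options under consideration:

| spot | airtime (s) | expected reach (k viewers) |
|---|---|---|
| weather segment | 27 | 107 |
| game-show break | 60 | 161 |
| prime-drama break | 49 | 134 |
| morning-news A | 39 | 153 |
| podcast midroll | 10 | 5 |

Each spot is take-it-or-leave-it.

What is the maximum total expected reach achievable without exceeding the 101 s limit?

314

By expected reach per s: weather segment 3.96, morning-news A 3.92, prime-drama break 2.73 lead.
Greedy by ratio would take weather segment + morning-news A + podcast midroll: 76 s used, total 265.
Replace weather segment and podcast midroll with game-show break: the trade gains 49 net, giving 314 at 99 s.
Every other selection either busts 101 s or fails to beat 314.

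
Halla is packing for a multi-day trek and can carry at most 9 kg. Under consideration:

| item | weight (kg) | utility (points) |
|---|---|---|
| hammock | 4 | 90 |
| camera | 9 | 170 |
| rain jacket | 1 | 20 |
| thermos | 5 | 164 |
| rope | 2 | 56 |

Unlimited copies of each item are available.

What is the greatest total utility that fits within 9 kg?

276

Taking thermos + 2×rope: 9 kg used, 276 in utility.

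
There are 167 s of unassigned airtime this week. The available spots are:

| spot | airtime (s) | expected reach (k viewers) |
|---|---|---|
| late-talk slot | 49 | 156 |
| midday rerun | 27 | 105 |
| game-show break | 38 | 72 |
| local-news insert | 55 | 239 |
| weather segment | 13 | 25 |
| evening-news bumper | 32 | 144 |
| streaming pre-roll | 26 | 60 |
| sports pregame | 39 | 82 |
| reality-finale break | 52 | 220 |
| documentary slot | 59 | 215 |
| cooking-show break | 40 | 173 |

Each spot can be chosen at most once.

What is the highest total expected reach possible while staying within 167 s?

708

Density check — evening-news bumper 4.50, local-news insert 4.35, cooking-show break 4.33 are the best per s.
Taking the top-ratio spots first gives midday rerun + local-news insert + weather segment + evening-news bumper + cooking-show break for 686 (167 s).
Replace weather segment and cooking-show break with reality-finale break: the trade gains 22 net, giving 708 at 166 s.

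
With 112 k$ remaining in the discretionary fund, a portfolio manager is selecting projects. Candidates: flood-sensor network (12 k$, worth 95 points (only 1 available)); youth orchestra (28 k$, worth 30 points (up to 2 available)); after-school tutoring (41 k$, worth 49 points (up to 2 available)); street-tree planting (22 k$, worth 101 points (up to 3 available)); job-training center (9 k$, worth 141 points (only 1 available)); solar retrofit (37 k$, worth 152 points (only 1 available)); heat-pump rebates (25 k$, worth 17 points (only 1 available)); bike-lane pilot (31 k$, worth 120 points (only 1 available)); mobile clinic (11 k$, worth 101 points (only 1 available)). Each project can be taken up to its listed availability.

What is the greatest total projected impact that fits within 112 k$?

659

Density check — job-training center 15.67, mobile clinic 9.18, flood-sensor network 7.92 are the best per k$.
Taking the top-ratio projects first gives flood-sensor network + 3×street-tree planting + job-training center + mobile clinic for 640 (98 k$).
The 22 k$ tied up in street-tree planting is better spent on bike-lane pilot — total rises to 659 (107 k$).
No other feasible combination exceeds 659.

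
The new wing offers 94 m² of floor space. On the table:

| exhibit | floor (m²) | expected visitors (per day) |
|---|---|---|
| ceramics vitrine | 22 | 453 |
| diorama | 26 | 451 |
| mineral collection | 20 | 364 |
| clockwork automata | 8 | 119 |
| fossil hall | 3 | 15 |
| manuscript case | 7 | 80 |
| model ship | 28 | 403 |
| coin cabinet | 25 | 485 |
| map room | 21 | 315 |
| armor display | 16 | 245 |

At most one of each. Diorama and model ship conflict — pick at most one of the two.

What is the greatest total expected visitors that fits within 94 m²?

1753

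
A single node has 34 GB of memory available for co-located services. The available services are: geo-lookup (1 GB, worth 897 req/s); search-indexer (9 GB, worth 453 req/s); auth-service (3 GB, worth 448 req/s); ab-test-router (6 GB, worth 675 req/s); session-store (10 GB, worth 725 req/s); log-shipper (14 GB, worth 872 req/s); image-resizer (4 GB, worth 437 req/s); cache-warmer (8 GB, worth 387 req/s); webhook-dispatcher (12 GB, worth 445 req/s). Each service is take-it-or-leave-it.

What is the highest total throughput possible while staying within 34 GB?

3635

Geo-lookup + search-indexer + auth-service + ab-test-router + session-store + image-resizer uses 33 of the 34 GB and totals 3635.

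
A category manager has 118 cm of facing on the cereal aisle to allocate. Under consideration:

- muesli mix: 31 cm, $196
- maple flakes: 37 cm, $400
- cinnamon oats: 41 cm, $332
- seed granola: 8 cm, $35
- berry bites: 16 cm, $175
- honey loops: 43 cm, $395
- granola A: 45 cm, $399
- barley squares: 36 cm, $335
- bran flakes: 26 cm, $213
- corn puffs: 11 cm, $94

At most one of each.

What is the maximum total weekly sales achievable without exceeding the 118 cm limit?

A density-first pass picks maple flakes + seed granola + berry bites + barley squares + corn puffs — 1039 at 108 cm.
Dropping seed granola and berry bites and corn puffs frees 35 cm; slotting in granola A (45 cm) lifts the total to 1134 at 118 cm.
Every other selection either busts 118 cm or fails to beat 1134.

1134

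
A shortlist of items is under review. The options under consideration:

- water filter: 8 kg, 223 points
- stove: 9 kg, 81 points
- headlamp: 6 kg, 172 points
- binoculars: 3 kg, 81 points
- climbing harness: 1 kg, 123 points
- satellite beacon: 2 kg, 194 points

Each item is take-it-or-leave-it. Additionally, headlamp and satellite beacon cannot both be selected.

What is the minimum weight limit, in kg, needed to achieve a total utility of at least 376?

6

Minimise kg subject to total utility ≥ 376.
binoculars + climbing harness + satellite beacon reaches 398 using 6 kg.
Below 6 kg the best achievable stays under 376.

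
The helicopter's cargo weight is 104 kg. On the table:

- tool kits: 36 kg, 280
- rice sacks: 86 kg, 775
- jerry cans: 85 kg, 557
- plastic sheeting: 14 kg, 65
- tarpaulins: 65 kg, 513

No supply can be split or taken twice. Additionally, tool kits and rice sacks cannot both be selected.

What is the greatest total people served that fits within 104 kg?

840

The ratio ordering already packs tightly: rice sacks + plastic sheeting, 100 kg, 840.
Every other selection either busts 104 kg or breaks a pairing rule or fails to beat 840.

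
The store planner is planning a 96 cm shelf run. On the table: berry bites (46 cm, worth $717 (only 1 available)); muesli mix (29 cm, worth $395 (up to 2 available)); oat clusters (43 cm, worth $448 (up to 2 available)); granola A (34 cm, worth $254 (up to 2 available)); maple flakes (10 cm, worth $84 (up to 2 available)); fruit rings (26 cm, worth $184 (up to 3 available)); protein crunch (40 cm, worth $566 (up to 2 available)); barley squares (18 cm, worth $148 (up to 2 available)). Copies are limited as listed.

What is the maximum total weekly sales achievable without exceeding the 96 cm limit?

1367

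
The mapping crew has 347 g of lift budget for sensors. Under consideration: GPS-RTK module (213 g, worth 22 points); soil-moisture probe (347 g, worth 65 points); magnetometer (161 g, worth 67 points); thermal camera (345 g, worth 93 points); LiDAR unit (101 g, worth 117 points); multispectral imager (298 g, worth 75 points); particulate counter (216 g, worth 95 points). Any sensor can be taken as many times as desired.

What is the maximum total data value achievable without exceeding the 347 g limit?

Taking 3×LiDAR unit: 303 g used, 351 in data value.
That's the maximum — no swap from here does better than 351.

351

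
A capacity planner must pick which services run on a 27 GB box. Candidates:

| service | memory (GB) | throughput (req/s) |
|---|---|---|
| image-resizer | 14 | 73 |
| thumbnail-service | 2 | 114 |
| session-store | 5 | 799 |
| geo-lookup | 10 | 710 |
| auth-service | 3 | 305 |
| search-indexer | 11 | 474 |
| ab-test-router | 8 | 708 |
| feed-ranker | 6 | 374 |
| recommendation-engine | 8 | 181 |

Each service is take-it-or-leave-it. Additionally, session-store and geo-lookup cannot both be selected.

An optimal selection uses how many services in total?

5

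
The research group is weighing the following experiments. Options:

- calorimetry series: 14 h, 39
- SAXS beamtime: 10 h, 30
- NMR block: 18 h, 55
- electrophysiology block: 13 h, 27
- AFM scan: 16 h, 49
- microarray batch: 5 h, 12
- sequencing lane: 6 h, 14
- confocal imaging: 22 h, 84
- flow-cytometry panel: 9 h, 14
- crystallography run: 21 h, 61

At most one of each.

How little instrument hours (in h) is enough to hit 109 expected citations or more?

32

Need the lightest bundle worth ≥ 109.
Taking SAXS beamtime + confocal imaging gives 114 (≥ 109) for 32 h.
Any bundle with less than 32 h falls short of 109.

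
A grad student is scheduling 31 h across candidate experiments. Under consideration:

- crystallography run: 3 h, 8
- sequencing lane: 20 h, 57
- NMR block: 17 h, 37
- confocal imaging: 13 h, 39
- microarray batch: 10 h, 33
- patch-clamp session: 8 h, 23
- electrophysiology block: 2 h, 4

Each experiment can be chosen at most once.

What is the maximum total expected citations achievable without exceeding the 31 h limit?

95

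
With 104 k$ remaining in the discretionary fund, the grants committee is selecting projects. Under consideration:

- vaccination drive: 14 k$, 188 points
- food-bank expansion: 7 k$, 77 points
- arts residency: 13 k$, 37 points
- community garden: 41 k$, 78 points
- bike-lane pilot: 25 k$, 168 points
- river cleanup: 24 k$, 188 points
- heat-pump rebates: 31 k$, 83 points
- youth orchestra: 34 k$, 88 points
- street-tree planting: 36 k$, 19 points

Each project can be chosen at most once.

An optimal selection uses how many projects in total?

Optimal total is 709.
For example vaccination drive + food-bank expansion + bike-lane pilot + river cleanup + youth orchestra achieves it, using 104 k$.
All optima have 5 projects.

5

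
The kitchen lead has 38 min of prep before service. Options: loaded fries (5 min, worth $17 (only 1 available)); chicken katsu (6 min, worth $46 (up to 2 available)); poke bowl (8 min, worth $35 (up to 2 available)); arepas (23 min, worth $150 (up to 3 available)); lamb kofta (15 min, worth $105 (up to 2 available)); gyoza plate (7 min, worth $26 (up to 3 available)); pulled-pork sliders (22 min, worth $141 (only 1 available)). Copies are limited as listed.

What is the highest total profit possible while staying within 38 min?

By profit per min: chicken katsu 7.67, lamb kofta 7.00, arepas 6.52, pulled-pork sliders 6.41 lead.
A density-first pass picks 2×chicken katsu + poke bowl + lamb kofta — 232 at 35 min.
Replace chicken katsu and poke bowl with lamb kofta: the trade gains 24 net, giving 256 at 36 min.

256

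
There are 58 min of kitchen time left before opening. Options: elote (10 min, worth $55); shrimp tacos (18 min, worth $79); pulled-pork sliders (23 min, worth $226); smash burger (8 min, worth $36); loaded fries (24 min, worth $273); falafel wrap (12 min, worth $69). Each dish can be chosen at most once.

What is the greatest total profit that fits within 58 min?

554

Ranking by ratio (profit/min): loaded fries 11.38, pulled-pork sliders 9.83, falafel wrap 5.75, elote 5.50.
Taking elote + pulled-pork sliders + loaded fries: 57 min used, 554 in profit.
Runner-up pulled-pork sliders + smash burger + loaded fries tops out at 535.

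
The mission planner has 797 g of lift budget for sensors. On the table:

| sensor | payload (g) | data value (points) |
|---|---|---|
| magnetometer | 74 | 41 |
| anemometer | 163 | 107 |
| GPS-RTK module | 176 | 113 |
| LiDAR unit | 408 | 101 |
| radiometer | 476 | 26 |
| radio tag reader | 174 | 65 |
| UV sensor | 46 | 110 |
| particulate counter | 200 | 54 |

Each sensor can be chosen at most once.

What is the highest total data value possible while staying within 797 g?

449

Ranking by ratio (data value/g): UV sensor 2.39, anemometer 0.66, GPS-RTK module 0.64.
Greedy by ratio would take magnetometer + anemometer + GPS-RTK module + radio tag reader + UV sensor: 633 g used, total 436.
The 74 g tied up in magnetometer is better spent on particulate counter — total rises to 449 (759 g).
No other feasible combination exceeds 449.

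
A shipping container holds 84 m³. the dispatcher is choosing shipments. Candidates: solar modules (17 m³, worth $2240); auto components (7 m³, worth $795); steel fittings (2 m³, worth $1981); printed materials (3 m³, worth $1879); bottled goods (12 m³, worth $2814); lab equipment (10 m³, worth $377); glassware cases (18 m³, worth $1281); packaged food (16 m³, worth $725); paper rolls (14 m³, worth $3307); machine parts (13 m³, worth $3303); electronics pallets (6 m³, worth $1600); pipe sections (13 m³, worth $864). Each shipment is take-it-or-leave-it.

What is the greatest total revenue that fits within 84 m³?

The ratio ordering already packs tightly: solar modules + auto components + steel fittings + printed materials + bottled goods + lab equipment + paper rolls + machine parts + electronics pallets, 84 m³, 18296.
Every other selection either busts 84 m³ or fails to beat 18296.

18296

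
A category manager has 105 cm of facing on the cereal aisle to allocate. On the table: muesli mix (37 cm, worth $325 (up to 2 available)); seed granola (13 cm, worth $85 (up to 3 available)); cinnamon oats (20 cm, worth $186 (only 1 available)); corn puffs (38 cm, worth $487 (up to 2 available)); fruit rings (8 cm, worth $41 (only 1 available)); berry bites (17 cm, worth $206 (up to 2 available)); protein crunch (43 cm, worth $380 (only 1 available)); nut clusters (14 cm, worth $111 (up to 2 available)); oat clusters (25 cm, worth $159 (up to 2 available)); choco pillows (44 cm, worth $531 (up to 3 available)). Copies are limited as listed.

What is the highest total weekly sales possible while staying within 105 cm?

Filling by ratio: 2×corn puffs + fruit rings + berry bites for 1221, with 4 cm left unused.
Replace 2×corn puffs and fruit rings with 2×choco pillows: the trade gains 47 net, giving 1268 at 105 cm.
That's the maximum — no swap from here does better than 1268.

1268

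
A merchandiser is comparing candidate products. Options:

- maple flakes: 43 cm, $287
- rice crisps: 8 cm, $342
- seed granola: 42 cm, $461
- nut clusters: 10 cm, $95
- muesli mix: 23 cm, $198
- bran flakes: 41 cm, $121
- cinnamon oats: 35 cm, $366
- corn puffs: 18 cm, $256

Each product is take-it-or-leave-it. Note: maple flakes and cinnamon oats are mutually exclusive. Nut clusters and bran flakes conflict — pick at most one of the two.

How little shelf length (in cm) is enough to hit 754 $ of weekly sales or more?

Need the lightest bundle worth ≥ 754.
rice crisps + muesli mix + corn puffs reaches 796 using 49 cm.
No combination under 49 cm hits 754.

49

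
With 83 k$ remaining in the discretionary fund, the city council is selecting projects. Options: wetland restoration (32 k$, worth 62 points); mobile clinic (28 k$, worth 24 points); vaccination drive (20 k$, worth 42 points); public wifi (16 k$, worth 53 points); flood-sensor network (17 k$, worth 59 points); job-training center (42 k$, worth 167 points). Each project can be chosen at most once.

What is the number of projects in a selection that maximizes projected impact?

3

The maximum projected impact within 83 k$ is 279.
public wifi + flood-sensor network + job-training center hits 279 at 75 k$.
Any selection reaching 279 contains exactly 3 projects.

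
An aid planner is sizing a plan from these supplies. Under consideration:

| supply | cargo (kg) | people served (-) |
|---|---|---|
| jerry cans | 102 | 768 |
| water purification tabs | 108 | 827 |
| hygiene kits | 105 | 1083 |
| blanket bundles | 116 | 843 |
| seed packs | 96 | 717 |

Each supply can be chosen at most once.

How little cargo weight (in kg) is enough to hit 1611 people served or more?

201

Minimise kg subject to total people served ≥ 1611.
Taking hygiene kits + seed packs gives 1800 (≥ 1611) for 201 kg.
No combination under 201 kg hits 1611.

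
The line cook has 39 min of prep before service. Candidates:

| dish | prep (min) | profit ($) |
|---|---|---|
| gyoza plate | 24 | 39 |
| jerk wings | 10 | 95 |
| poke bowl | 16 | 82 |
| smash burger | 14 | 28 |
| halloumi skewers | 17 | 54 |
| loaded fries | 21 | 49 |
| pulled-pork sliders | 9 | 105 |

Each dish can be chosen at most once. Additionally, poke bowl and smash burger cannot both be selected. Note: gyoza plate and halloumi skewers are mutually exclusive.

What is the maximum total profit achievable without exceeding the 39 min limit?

282

Ranking by ratio (profit/min): pulled-pork sliders 11.67, jerk wings 9.50, poke bowl 5.12.
Taking jerk wings + poke bowl + pulled-pork sliders: 35 min used, 282 in profit.
Nothing else feasible within 39 min beats 282.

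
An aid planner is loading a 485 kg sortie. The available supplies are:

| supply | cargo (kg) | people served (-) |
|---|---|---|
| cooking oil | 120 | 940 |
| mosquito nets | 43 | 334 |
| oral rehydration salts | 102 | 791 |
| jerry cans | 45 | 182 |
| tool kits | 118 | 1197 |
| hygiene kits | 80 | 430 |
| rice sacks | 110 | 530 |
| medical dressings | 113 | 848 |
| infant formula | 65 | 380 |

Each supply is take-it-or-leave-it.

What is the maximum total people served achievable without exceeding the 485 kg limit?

3776

By people served per kg: tool kits 10.14, cooking oil 7.83, mosquito nets 7.77, oral rehydration salts 7.75 lead.
Taking the top-ratio supplies first gives cooking oil + mosquito nets + oral rehydration salts + tool kits + infant formula for 3642 (448 kg).
Dropping mosquito nets and infant formula frees 108 kg; slotting in medical dressings (113 kg) lifts the total to 3776 at 453 kg.
Every other selection either busts 485 kg or fails to beat 3776.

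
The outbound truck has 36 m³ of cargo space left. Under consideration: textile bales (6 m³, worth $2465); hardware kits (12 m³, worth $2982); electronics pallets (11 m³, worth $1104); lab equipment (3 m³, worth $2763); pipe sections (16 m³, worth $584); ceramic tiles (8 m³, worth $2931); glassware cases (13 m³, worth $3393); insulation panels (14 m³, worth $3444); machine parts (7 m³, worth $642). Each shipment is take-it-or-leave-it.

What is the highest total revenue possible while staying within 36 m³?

12069

The ratio heuristic lands on textile bales + lab equipment + ceramic tiles + glassware cases (11552) but leaves 6 m³ idle.
Replace textile bales with hardware kits: the trade gains 517 net, giving 12069 at 36 m³.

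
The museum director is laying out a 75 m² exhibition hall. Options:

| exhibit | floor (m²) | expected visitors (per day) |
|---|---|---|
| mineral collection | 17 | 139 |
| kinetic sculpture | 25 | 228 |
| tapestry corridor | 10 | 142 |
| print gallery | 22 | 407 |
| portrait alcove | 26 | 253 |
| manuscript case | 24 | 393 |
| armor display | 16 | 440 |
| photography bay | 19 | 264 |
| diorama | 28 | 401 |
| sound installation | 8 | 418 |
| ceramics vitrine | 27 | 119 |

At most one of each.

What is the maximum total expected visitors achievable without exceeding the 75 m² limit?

Greedy by ratio would take print gallery + manuscript case + armor display + sound installation: 70 m² used, total 1658.
Dropping manuscript case frees 24 m²; slotting in tapestry corridor + photography bay (29 m²) lifts the total to 1671 at 75 m².
Runner-up print gallery + armor display + diorama + sound installation tops out at 1666.

1671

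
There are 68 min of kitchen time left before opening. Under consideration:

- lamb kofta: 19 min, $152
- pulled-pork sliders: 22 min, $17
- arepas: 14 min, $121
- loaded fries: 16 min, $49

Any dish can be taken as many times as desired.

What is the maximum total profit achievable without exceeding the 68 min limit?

546

By profit per min: arepas 8.64, lamb kofta 8.00, loaded fries 3.06 lead.
Filling by ratio: 4×arepas for 484, with 12 min left unused.
The 28 min tied up in 2×arepas is better spent on 2×lamb kofta — total rises to 546 (66 min).
No other feasible combination exceeds 546.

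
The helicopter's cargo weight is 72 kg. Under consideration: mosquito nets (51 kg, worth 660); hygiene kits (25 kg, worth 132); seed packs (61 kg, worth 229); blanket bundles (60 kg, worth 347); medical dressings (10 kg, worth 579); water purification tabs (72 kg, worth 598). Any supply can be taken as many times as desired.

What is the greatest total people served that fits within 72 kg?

Density check — medical dressings 57.90, mosquito nets 12.94, water purification tabs 8.31, blanket bundles 5.78 are the best per kg.
Taking 7×medical dressings: 70 kg used, 4053 in people served.
The spare 2 kg is too small for any remaining supply, and no exchange beats 4053.

4053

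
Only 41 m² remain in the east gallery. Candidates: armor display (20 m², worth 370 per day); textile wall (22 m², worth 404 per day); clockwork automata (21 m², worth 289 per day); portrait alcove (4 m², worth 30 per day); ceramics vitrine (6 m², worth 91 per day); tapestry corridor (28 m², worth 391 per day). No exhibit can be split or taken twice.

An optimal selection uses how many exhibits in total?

2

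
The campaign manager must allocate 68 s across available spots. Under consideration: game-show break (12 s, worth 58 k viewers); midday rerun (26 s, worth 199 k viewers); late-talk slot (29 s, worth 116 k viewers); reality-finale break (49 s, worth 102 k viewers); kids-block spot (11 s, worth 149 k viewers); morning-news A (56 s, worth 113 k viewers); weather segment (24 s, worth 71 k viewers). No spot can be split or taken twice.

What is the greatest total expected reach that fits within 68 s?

A density-first pass picks game-show break + midday rerun + kids-block spot — 406 at 49 s.
Dropping game-show break frees 12 s; slotting in late-talk slot (29 s) lifts the total to 464 at 66 s.

464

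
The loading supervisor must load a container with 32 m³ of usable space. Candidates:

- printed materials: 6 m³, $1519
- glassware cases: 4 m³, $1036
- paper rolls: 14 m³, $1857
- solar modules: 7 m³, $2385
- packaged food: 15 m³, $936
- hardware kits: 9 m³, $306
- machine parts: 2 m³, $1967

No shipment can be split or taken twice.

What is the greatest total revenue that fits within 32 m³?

7728

Ranking by ratio (revenue/m³): machine parts 983.50, solar modules 340.71, glassware cases 259.00, printed materials 253.17.
The ratio heuristic lands on printed materials + glassware cases + solar modules + hardware kits + machine parts (7213) but leaves 4 m³ idle.
Dropping glassware cases and hardware kits frees 13 m³; slotting in paper rolls (14 m³) lifts the total to 7728 at 29 m³.
The spare 3 m³ is too small for any remaining shipment, and no exchange beats 7728.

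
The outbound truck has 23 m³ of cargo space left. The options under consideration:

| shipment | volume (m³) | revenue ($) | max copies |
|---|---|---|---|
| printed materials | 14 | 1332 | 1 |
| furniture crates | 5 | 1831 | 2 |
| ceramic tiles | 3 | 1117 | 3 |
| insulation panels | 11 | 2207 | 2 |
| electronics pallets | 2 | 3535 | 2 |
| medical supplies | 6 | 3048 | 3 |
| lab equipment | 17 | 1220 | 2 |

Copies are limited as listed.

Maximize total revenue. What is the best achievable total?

16214

2×electronics pallets + 3×medical supplies uses 22 of the 23 m³ and totals 16214.
Every other selection either busts 23 m³ or exceeds an availability limit or fails to beat 16214.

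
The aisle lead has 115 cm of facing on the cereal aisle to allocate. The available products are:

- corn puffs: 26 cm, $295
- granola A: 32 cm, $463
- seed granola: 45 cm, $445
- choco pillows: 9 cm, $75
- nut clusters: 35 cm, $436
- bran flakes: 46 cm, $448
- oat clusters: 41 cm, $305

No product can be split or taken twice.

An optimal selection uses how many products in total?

The maximum weekly sales within 115 cm is 1347.
For example granola A + nut clusters + bran flakes achieves it, using 113 cm.
All optima have 3 products.

3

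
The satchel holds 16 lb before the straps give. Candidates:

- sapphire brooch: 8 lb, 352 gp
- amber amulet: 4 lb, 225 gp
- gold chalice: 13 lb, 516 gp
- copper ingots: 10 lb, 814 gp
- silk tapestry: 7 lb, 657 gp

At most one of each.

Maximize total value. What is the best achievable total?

Filling by ratio: amber amulet + silk tapestry for 882, with 5 lb left unused.
The 7 lb tied up in silk tapestry is better spent on copper ingots — total rises to 1039 (14 lb).
Next best is sapphire brooch + silk tapestry at 1009 (15 lb) — short by 30.

1039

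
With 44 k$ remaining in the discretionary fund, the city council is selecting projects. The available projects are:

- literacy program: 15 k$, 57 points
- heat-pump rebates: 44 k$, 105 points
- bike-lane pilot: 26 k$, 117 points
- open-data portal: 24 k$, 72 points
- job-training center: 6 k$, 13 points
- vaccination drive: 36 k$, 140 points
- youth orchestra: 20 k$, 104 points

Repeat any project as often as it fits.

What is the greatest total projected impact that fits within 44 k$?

208

Density check — youth orchestra 5.20, bike-lane pilot 4.50, vaccination drive 3.89 are the best per k$.
The ratio ordering already packs tightly: 2×youth orchestra, 40 k$, 208.
Nothing else within 44 k$ beats 208.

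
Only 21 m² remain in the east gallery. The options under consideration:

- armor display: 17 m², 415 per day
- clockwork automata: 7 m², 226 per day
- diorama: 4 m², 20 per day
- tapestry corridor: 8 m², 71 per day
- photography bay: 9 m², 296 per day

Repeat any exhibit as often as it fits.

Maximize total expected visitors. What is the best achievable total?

678

Density check — photography bay 32.89, clockwork automata 32.29, armor display 24.41, tapestry corridor 8.88 are the best per m².
Greedy by ratio would take 2×photography bay: 18 m² used, total 592.
Dropping 2×photography bay frees 18 m²; slotting in 3×clockwork automata (21 m²) lifts the total to 678 at 21 m².
Nothing else within 21 m² beats 678.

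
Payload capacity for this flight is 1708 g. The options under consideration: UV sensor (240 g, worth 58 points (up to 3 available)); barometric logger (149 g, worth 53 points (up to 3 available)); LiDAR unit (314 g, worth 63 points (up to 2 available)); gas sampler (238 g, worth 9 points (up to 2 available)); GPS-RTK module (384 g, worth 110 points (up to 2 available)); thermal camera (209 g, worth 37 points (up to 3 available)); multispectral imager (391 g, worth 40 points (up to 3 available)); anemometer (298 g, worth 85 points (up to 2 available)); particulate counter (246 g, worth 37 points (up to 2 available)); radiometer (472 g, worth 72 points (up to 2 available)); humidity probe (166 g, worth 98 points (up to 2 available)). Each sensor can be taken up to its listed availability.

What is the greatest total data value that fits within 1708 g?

Greedy by ratio would take 3×barometric logger + 2×GPS-RTK module + 2×humidity probe: 1547 g used, total 575.
The 384 g tied up in GPS-RTK module is better spent on UV sensor + anemometer — total rises to 608 (1701 g).
Every other selection either busts 1708 g or exceeds an availability limit or fails to beat 608.

608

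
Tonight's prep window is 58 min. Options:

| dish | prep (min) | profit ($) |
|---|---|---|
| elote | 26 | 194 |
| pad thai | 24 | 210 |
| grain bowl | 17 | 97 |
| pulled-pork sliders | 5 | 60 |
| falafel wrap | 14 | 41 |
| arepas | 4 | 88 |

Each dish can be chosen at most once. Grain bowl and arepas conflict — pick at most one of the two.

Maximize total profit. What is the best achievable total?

By profit per min: arepas 22.00, pulled-pork sliders 12.00, pad thai 8.75, elote 7.46 lead.
Best packing: elote + pad thai + arepas — 54 min, 492 total.

492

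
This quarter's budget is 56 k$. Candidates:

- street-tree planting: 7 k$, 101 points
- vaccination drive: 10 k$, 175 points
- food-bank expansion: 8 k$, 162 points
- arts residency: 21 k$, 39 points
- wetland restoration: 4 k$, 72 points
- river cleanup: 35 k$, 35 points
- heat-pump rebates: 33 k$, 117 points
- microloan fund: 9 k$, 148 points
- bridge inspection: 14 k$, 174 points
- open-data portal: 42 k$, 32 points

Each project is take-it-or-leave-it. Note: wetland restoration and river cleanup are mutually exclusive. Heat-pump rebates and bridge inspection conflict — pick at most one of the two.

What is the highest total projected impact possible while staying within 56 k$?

832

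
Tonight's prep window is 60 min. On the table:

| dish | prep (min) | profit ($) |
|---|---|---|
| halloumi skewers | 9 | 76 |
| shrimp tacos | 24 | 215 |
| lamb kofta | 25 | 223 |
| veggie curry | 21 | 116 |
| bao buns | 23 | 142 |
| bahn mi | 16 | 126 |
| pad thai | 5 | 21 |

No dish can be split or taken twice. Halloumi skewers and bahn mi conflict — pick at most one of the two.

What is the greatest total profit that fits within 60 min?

514

The ratio ordering already packs tightly: halloumi skewers + shrimp tacos + lamb kofta, 58 min, 514.
Next best is shrimp tacos + lamb kofta + pad thai at 459 (54 min) — short by 55.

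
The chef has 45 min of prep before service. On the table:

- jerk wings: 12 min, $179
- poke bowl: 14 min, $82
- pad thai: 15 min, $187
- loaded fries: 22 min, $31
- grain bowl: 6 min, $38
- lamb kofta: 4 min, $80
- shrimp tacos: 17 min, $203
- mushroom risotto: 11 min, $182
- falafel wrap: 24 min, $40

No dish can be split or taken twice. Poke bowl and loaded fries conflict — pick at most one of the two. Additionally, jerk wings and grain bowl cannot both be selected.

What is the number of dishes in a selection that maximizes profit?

The maximum profit within 45 min is 644.
One optimal bundle: jerk wings + lamb kofta + shrimp tacos + mushroom risotto (44 min).
Any selection reaching 644 contains exactly 4 dishes.

4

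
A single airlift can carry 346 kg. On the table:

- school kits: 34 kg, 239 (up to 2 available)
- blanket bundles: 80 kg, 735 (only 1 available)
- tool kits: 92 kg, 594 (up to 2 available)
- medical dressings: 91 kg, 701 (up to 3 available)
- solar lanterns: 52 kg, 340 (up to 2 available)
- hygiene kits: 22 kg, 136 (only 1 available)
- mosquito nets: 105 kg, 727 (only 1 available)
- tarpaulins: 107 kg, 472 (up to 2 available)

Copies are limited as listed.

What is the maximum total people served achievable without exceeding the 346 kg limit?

2641

Filling by ratio: 2×school kits + blanket bundles + 2×medical dressings for 2615, with 16 kg left unused.
Replace medical dressings with mosquito nets: the trade gains 26 net, giving 2641 at 344 kg.
No other feasible combination exceeds 2641.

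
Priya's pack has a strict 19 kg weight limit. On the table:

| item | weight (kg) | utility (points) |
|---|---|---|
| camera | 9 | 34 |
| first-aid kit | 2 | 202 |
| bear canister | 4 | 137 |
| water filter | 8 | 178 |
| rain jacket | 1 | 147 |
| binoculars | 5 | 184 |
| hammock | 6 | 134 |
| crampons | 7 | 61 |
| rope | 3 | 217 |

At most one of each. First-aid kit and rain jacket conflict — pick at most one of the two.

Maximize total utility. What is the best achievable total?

819

Best packing: bear canister + rain jacket + binoculars + hammock + rope — 19 kg, 819 total.
The closest alternative, first-aid kit + water filter + binoculars + rope, reaches only 781.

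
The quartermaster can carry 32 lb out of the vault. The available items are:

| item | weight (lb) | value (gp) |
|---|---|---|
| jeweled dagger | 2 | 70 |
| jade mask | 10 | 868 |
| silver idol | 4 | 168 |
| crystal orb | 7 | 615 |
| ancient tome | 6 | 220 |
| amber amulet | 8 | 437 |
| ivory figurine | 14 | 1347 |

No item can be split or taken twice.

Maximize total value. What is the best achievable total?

2830

Ranking by ratio (value/lb): ivory figurine 96.21, crystal orb 87.86, jade mask 86.80, amber amulet 54.62.
Best packing: jade mask + crystal orb + ivory figurine — 31 lb, 2830 total.
The spare 1 lb is too small for any remaining item, and no exchange beats 2830.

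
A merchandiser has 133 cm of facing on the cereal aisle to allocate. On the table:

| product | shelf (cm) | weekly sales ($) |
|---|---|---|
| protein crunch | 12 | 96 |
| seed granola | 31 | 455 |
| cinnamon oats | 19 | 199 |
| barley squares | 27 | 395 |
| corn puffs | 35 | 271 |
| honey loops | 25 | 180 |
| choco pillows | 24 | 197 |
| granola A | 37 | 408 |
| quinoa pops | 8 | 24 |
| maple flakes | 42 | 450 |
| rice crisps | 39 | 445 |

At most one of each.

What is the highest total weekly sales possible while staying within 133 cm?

Ranking by ratio (weekly sales/cm): seed granola 14.68, barley squares 14.63, rice crisps 11.41.
Greedy by ratio would take protein crunch + seed granola + cinnamon oats + barley squares + rice crisps: 128 cm used, total 1590.
Dropping rice crisps frees 39 cm; slotting in maple flakes (42 cm) lifts the total to 1595 at 131 cm.
Next best is protein crunch + seed granola + cinnamon oats + barley squares + rice crisps at 1590 (128 cm) — short by 5.

1595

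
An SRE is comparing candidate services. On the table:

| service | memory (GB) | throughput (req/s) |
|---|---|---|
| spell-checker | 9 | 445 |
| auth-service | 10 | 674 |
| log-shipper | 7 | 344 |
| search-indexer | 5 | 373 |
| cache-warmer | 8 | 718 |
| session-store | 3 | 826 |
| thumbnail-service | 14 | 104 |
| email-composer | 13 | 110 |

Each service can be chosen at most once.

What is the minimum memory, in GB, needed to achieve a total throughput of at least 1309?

11

Minimise GB subject to total throughput ≥ 1309.
cache-warmer + session-store reaches 1544 using 11 GB.
No combination under 11 GB hits 1309.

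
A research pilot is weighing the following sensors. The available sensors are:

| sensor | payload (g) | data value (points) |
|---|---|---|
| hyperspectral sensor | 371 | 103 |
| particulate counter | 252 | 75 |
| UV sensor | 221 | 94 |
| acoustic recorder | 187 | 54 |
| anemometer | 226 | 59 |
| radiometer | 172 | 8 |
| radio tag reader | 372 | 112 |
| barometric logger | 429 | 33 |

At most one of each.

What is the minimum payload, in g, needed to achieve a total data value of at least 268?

844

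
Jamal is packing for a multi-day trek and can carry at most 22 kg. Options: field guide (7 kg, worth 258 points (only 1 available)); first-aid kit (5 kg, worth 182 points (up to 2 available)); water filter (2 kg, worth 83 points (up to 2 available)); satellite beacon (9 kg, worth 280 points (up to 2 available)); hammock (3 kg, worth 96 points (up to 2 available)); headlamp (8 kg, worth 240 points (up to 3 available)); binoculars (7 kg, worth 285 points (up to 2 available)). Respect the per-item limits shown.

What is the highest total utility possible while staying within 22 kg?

848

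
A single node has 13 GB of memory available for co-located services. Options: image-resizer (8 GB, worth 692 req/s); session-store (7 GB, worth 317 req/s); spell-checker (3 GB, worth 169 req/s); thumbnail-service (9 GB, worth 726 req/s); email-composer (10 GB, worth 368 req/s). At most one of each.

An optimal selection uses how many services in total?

The maximum throughput within 13 GB is 895.
spell-checker + thumbnail-service hits 895 at 12 GB.
All optima have 2 services.

2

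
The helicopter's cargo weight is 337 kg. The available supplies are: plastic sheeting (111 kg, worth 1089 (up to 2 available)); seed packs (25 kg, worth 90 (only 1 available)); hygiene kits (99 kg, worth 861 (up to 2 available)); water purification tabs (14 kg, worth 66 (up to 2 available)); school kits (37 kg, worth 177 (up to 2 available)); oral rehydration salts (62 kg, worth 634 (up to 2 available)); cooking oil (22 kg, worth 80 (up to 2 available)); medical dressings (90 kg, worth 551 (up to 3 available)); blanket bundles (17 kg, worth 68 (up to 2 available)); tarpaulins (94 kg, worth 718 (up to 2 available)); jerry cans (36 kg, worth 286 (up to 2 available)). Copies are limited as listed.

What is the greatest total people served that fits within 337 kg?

3218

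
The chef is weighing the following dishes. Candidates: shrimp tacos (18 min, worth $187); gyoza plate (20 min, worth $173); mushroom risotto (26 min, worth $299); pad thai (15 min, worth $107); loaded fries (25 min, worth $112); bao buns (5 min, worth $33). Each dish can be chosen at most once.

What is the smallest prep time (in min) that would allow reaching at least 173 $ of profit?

18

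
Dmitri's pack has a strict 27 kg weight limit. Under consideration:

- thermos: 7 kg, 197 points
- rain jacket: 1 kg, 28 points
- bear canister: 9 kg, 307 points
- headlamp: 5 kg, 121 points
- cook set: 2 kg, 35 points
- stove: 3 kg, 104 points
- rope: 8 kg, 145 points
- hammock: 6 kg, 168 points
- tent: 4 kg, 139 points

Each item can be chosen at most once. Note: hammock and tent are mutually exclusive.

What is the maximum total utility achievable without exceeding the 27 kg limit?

The ratio heuristic lands on thermos + rain jacket + bear canister + cook set + stove + tent (810) but leaves 1 kg idle.
Dropping rain jacket and tent frees 5 kg; slotting in hammock (6 kg) lifts the total to 811 at 27 kg.
Every other selection either busts 27 kg or breaks a pairing rule or fails to beat 811.

811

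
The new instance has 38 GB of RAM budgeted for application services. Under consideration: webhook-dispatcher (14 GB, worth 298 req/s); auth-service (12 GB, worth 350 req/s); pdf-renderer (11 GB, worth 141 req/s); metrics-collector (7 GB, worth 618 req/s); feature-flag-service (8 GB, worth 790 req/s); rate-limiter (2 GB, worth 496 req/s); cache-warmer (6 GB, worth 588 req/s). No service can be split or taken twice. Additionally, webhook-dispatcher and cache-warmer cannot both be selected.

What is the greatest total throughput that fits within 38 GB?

By throughput per GB: rate-limiter 248.00, feature-flag-service 98.75, cache-warmer 98.00, metrics-collector 88.29 lead.
Auth-service + metrics-collector + feature-flag-service + rate-limiter + cache-warmer uses 35 of the 38 GB and totals 2842.
An exhaustive check of the 128 subsets confirms 2842.

2842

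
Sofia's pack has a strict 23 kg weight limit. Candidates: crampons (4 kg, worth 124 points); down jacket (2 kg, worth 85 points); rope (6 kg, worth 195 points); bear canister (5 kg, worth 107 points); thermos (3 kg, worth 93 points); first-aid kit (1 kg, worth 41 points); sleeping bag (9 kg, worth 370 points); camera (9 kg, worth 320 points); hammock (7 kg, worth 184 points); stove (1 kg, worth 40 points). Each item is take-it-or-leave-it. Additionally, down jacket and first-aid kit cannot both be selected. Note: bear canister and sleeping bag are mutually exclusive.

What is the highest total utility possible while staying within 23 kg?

Ranking by ratio (utility/kg): down jacket 42.50, sleeping bag 41.11, first-aid kit 41.00.
Down jacket + thermos + sleeping bag + camera uses 23 of the 23 kg and totals 868.
The closest alternative, thermos + first-aid kit + sleeping bag + camera + stove, reaches only 864.

868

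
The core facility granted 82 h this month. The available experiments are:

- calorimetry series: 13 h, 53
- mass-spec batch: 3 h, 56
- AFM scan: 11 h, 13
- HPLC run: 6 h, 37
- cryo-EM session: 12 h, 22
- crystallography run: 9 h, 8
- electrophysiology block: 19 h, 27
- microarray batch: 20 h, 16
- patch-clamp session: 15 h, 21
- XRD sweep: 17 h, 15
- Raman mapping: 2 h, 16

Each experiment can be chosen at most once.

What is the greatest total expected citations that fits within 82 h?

245

Taking calorimetry series + mass-spec batch + AFM scan + HPLC run + cryo-EM session + electrophysiology block + patch-clamp session + Raman mapping: 81 h used, 245 in expected citations.
Next best is calorimetry series + mass-spec batch + HPLC run + cryo-EM session + crystallography run + electrophysiology block + patch-clamp session + Raman mapping at 240 (79 h) — short by 5.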